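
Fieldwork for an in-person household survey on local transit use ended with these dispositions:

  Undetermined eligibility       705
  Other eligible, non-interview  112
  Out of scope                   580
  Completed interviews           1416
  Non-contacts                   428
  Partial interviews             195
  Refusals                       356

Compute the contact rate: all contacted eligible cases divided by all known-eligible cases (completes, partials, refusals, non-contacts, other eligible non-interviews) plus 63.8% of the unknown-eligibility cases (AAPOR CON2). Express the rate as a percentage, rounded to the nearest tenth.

Numerator = 1416 + 195 + 356 + 112 = 2079
Eligible (known) = 1416 + 195 + 356 + 428 + 112 = 2507
Eligible share of unknowns = 0.6380 × 705 = 449.79
Denominator = 2507 + 449.79 = 2956.79
CON2 = 2079 / 2956.79 = 0.7031

70.3%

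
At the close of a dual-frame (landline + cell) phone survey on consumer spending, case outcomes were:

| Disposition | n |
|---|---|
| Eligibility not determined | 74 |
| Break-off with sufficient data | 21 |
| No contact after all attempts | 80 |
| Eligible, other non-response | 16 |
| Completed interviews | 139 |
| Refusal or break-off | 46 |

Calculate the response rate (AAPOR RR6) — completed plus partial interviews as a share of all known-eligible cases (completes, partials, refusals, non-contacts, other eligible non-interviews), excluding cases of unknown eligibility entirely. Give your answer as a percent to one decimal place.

Top → 139 + 21 = 160
Denom → 139 + 21 + 46 + 80 + 16 = 302
RR6 = 160 / 302 = 0.5298

53.0%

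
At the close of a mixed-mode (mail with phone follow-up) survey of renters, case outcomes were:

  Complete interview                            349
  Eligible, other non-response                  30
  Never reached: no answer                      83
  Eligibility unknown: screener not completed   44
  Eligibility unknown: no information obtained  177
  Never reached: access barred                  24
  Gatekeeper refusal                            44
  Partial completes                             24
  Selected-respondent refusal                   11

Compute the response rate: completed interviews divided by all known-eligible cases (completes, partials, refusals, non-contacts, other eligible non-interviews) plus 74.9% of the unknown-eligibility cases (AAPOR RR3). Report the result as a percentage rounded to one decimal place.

Refused = 44 + 11 = 55
Non-contacts = 83 + 24 = 107
Unknown eligibility = 44 + 177 = 221
Numerator → 349
Known eligible → 349 + 24 + 55 + 107 + 30 = 565
Eligible share of unknowns → 0.7490 × 221 = 165.53
Denominator → 565 + 165.53 = 730.53
RR3 = 349 / 730.53 = 0.4777

47.8%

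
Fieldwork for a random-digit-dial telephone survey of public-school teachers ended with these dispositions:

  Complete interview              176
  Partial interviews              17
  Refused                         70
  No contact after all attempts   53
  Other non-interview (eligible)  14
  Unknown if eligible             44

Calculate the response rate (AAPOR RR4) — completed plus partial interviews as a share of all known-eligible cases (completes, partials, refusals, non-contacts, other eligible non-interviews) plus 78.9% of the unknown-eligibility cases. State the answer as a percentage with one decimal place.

52.9%

Num → 176 + 17 = 193
Determined eligible → 176 + 17 + 70 + 53 + 14 = 330
Estimated eligible among unknowns → 0.7890 × 44 = 34.72
Base → 330 + 34.72 = 364.72
RR4 = 193 / 364.72 = 0.5292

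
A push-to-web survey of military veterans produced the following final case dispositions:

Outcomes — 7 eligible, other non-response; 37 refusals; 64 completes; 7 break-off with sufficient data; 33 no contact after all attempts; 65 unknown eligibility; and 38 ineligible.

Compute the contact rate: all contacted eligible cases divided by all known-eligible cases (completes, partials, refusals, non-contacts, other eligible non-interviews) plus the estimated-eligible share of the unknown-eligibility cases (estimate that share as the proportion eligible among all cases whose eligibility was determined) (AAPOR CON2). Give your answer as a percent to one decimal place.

Numerator = 64 + 7 + 37 + 7 = 115
Known eligible = 64 + 7 + 37 + 33 + 7 = 148
e = 148 / (148 + 38) = 148 / 186 = 0.7957
e × U = 0.7957 × 65 = 51.72
Denom = 148 + 51.72 = 199.72
CON2 = 115 / 199.72 = 0.5758

57.6%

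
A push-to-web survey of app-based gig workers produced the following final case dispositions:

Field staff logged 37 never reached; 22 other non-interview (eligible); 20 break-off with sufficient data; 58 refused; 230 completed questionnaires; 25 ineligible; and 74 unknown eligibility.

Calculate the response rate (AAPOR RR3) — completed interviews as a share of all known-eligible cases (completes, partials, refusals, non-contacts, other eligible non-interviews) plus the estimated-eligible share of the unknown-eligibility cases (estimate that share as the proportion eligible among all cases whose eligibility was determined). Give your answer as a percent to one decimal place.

52.7%

Top = 230
Eligible (known) = 230 + 20 + 58 + 37 + 22 = 367
e = 367 / (367 + 25) = 367 / 392 = 0.9362
Eligible share of unknowns = 0.9362 × 74 = 69.28
Base = 367 + 69.28 = 436.28
RR3 = 230 / 436.28 = 0.5272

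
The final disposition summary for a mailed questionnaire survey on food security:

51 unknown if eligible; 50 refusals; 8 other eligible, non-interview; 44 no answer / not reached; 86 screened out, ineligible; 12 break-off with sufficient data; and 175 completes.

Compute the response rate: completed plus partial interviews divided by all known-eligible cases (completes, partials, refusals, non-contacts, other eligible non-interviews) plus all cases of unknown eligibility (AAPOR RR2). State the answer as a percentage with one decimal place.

Top = 175 + 12 = 187
Denom = 175 + 12 + 50 + 44 + 8 + 51 = 340
RR2 = 187 / 340 = 0.5500

55.0%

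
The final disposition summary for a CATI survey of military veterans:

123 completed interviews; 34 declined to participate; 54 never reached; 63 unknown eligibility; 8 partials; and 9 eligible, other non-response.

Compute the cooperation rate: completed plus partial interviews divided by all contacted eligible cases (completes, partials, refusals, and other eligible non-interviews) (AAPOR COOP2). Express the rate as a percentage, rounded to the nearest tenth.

Num = 123 + 8 = 131
Denom = 123 + 8 + 34 + 9 = 174
COOP2 = 131 / 174 = 0.7529

75.3%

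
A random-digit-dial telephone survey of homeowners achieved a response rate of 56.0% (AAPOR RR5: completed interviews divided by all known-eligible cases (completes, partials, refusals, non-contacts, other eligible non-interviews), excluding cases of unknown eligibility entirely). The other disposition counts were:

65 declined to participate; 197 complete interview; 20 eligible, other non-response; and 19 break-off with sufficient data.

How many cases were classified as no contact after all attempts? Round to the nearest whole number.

RR5 = 197 / D = 0.560
D = 197 / 0.560 = 351.8
Other denominator terms total 301
no contact after all attempts = 351.8 − 301 ≈ 51

51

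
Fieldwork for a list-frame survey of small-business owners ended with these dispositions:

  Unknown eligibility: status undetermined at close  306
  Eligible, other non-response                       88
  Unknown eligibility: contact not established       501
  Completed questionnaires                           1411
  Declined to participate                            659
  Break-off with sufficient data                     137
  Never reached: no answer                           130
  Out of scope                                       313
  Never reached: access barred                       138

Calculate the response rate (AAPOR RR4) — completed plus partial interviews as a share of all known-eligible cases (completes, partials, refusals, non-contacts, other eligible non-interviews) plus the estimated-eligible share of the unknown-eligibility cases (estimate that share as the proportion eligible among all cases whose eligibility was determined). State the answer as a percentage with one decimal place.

47.2%

Non-contacts = 130 + 138 = 268
Unknown eligibility = 501 + 306 = 807
Top → 1411 + 137 = 1548
Eligible (known) → 1411 + 137 + 659 + 268 + 88 = 2563
e = 2563 / (2563 + 313) = 2563 / 2876 = 0.8912
Eligible share of unknowns → 0.8912 × 807 = 719.20
Denom → 2563 + 719.20 = 3282.20
RR4 = 1548 / 3282.20 = 0.4716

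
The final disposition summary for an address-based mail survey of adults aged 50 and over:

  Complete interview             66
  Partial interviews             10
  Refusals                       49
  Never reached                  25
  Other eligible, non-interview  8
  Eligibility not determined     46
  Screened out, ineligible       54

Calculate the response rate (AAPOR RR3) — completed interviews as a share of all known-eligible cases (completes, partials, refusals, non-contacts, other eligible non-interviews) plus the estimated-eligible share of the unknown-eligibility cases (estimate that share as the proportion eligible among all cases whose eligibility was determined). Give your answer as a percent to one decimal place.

34.3%

Numerator: 66
Determined eligible: 66 + 10 + 49 + 25 + 8 = 158
e = 158 / (158 + 54) = 158 / 212 = 0.7453
e × U: 0.7453 × 46 = 34.28
Denominator: 158 + 34.28 = 192.28
RR3 = 66 / 192.28 = 0.3432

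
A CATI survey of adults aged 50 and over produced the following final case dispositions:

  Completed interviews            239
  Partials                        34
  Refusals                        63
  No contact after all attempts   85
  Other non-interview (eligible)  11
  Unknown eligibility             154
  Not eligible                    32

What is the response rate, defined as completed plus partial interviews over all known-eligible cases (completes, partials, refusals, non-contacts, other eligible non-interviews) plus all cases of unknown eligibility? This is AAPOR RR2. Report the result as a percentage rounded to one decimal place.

46.6%

Num: 239 + 34 = 273
Denominator: 239 + 34 + 63 + 85 + 11 + 154 = 586
RR2 = 273 / 586 = 0.4659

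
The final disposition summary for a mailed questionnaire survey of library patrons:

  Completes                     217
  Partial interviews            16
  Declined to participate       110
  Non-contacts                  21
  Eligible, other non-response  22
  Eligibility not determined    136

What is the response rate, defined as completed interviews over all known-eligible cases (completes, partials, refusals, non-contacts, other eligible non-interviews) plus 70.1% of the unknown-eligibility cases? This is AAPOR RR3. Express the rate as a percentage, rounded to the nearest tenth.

45.1%

Num = 217
Determined eligible = 217 + 16 + 110 + 21 + 22 = 386
Eligible share of unknowns = 0.7010 × 136 = 95.34
Denom = 386 + 95.34 = 481.34
RR3 = 217 / 481.34 = 0.4508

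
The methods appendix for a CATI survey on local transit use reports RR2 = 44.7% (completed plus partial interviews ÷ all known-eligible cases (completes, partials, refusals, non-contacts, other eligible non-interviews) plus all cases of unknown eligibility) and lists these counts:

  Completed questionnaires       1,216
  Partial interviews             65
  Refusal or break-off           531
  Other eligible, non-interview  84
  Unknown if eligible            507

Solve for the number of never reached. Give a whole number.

463

Num = 1216 + 65 = 1281
RR2 = 1281 / D = 0.447
D = 1281 / 0.447 = 2865.8
Rest of base = 2403
never reached = 2865.8 − 2403 ≈ 463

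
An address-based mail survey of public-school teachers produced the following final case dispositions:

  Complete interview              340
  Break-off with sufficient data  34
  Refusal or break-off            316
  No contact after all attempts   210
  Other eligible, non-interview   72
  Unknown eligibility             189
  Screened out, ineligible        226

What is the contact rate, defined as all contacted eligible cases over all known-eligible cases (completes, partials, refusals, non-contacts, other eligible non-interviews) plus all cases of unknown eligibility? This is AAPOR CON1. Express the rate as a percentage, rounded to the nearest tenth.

Numerator → 340 + 34 + 316 + 72 = 762
Denominator → 340 + 34 + 316 + 210 + 72 + 189 = 1161
CON1 = 762 / 1161 = 0.6563

65.6%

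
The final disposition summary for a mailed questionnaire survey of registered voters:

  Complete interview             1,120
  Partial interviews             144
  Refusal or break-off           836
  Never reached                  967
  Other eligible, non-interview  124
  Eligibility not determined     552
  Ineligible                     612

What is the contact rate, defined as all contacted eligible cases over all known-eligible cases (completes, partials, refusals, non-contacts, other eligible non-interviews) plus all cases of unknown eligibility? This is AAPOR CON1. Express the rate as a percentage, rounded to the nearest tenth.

Numerator → 1120 + 144 + 836 + 124 = 2224
Denom → 1120 + 144 + 836 + 967 + 124 + 552 = 3743
CON1 = 2224 / 3743 = 0.5942

59.4%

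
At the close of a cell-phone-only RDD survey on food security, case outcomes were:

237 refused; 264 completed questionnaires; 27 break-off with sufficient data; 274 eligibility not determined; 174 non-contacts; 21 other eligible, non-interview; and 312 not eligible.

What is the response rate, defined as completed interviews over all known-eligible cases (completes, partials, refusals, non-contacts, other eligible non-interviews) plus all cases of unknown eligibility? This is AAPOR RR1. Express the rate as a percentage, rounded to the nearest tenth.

26.5%

Num: 264
Base: 264 + 27 + 237 + 174 + 21 + 274 = 997
RR1 = 264 / 997 = 0.2648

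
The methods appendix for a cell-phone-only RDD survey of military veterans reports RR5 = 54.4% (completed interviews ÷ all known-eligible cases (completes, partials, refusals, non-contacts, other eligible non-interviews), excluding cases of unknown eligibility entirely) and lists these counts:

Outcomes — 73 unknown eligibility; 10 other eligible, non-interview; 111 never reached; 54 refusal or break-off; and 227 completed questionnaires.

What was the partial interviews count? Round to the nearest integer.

15

RR5 = 227 / D = 0.544
D = 227 / 0.544 = 417.3
Rest of base = 402
partial interviews = 417.3 − 402 ≈ 15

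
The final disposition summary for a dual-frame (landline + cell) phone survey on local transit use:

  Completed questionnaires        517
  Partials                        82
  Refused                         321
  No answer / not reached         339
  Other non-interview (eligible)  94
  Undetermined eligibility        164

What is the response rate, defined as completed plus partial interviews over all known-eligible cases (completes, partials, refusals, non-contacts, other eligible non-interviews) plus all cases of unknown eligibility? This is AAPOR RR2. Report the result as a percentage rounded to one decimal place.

39.5%

Numerator: 517 + 82 = 599
Denominator: 517 + 82 + 321 + 339 + 94 + 164 = 1517
RR2 = 599 / 1517 = 0.3949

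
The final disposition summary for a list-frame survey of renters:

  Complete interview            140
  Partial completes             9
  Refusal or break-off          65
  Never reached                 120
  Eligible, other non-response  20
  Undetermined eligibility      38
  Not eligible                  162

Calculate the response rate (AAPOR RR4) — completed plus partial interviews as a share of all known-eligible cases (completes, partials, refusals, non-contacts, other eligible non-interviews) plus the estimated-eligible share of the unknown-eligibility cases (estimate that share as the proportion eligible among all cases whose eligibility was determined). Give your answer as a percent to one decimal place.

Numerator: 140 + 9 = 149
Determined eligible: 140 + 9 + 65 + 120 + 20 = 354
e = 354 / (354 + 162) = 354 / 516 = 0.6860
Eligible share of unknowns: 0.6860 × 38 = 26.07
Denom: 354 + 26.07 = 380.07
RR4 = 149 / 380.07 = 0.3920

39.2%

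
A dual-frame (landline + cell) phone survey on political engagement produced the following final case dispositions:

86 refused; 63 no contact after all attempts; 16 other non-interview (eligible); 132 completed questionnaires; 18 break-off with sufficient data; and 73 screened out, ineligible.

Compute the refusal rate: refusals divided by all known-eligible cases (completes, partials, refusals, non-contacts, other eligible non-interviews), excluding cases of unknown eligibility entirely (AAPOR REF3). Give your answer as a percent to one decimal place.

Top: 86
Denom: 132 + 18 + 86 + 63 + 16 = 315
REF3 = 86 / 315 = 0.2730

27.3%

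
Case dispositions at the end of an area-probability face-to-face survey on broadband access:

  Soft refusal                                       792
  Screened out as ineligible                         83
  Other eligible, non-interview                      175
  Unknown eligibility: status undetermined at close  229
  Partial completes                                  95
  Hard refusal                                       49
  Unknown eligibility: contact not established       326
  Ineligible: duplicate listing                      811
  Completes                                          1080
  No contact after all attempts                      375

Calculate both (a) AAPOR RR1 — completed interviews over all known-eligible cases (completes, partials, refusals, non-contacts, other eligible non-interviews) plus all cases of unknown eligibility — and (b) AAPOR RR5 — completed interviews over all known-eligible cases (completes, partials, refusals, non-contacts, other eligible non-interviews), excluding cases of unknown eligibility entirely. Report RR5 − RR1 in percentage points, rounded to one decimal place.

7.5

Declined to participate = 49 + 792 = 841
Eligibility not determined = 326 + 229 = 555
Out of scope = 83 + 811 = 894
Num → 1080
Denominator → 1080 + 95 + 841 + 375 + 175 + 555 = 3121
RR1 = 1080 / 3121 = 0.3460
Denominator → 1080 + 95 + 841 + 375 + 175 = 2566
RR5 = 1080 / 2566 = 0.4209
Difference = 42.09 − 34.60 = 7.49 percentage points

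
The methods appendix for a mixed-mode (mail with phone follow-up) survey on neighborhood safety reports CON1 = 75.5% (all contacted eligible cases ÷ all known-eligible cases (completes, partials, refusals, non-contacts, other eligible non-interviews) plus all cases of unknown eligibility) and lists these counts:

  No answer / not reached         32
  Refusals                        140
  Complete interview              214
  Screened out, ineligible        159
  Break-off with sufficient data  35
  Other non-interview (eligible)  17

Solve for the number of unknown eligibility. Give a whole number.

100

Num → 214 + 35 + 140 + 17 = 406
CON1 = 406 / D = 0.755
D = 406 / 0.755 = 537.7
Rest of base = 438
unknown eligibility = 537.7 − 438 ≈ 100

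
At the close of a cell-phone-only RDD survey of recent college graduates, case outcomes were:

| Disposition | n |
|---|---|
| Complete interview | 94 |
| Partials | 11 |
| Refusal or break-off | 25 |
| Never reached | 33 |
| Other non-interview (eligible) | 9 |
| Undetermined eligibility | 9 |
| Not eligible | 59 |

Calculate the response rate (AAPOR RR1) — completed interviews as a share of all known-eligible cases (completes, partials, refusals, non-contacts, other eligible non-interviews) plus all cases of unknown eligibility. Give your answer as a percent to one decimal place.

Numerator: 94
Base: 94 + 11 + 25 + 33 + 9 + 9 = 181
RR1 = 94 / 181 = 0.5193

51.9%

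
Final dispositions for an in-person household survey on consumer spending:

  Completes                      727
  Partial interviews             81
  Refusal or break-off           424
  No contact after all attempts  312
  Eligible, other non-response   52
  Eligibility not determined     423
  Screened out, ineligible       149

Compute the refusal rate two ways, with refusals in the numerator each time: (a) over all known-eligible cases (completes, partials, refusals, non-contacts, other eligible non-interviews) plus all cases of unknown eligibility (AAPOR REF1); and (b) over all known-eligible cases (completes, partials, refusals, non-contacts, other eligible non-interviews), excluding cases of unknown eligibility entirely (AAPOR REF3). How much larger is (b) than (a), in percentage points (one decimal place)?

5.6

Top: 424
Base: 727 + 81 + 424 + 312 + 52 + 423 = 2019
REF1 = 424 / 2019 = 0.2100
Base: 727 + 81 + 424 + 312 + 52 = 1596
REF3 = 424 / 1596 = 0.2657
Difference = 26.57 − 21.00 = 5.57 percentage points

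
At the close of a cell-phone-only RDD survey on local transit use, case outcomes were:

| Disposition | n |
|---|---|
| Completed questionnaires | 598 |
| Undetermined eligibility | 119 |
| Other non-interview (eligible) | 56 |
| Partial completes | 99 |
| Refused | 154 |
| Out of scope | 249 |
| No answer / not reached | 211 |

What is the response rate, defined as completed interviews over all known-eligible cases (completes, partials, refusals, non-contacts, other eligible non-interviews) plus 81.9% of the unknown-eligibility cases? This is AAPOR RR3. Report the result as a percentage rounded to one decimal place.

Numerator → 598
Eligible (known) → 598 + 99 + 154 + 211 + 56 = 1118
e × U → 0.8190 × 119 = 97.46
Denom → 1118 + 97.46 = 1215.46
RR3 = 598 / 1215.46 = 0.4920

49.2%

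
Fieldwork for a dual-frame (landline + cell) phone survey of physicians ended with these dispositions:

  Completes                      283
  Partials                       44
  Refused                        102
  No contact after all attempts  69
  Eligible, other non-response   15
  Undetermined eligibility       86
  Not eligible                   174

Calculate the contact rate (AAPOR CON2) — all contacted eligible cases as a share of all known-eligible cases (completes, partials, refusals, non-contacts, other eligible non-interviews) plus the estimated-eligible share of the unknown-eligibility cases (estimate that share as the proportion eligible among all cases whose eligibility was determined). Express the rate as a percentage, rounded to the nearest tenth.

Top: 283 + 44 + 102 + 15 = 444
Eligible (known): 283 + 44 + 102 + 69 + 15 = 513
e = 513 / (513 + 174) = 513 / 687 = 0.7467
Eligible share of unknowns: 0.7467 × 86 = 64.22
Base: 513 + 64.22 = 577.22
CON2 = 444 / 577.22 = 0.7692

76.9%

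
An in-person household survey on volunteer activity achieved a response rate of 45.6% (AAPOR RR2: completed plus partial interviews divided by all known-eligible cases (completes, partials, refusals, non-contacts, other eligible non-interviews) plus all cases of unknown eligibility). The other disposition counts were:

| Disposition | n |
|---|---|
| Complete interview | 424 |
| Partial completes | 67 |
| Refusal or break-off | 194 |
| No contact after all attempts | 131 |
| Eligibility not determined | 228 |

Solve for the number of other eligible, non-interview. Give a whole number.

33

Num = 424 + 67 = 491
RR2 = 491 / D = 0.456
D = 491 / 0.456 = 1076.8
Rest of base = 1044
other eligible, non-interview = 1076.8 − 1044 ≈ 33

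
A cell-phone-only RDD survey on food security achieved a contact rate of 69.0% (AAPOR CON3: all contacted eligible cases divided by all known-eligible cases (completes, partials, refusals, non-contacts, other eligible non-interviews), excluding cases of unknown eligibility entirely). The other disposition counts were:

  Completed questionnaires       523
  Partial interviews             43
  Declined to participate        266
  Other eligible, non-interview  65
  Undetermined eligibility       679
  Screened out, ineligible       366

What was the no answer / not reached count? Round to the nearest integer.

403

Numerator = 523 + 43 + 266 + 65 = 897
CON3 = 897 / D = 0.690
D = 897 / 0.690 = 1300.0
Remaining denominator categories sum to 897
no answer / not reached = 1300.0 − 897 ≈ 403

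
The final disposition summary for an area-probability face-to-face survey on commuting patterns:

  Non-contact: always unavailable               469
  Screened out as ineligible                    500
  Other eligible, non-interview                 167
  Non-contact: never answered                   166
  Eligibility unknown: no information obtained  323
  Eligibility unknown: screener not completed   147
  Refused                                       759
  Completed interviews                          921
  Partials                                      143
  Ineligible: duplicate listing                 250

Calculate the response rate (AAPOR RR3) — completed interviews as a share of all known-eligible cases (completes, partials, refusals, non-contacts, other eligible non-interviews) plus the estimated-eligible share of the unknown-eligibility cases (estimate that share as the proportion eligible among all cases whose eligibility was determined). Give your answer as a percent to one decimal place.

Never reached = 166 + 469 = 635
Undetermined eligibility = 147 + 323 = 470
Not eligible = 500 + 250 = 750
Numerator = 921
Eligible (known) = 921 + 143 + 759 + 635 + 167 = 2625
e = 2625 / (2625 + 750) = 2625 / 3375 = 0.7778
Estimated eligible among unknowns = 0.7778 × 470 = 365.57
Denom = 2625 + 365.57 = 2990.57
RR3 = 921 / 2990.57 = 0.3080

30.8%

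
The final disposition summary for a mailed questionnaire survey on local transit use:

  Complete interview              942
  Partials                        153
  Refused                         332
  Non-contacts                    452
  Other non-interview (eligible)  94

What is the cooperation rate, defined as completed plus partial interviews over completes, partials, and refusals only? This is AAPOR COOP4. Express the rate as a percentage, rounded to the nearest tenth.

76.7%

Numerator = 942 + 153 = 1095
Base = 942 + 153 + 332 = 1427
COOP4 = 1095 / 1427 = 0.7673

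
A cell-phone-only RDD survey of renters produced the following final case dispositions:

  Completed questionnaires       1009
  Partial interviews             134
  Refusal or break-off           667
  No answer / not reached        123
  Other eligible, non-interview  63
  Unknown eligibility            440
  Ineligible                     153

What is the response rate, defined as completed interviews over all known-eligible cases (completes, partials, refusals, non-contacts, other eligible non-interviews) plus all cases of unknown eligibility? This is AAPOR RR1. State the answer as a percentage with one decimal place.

41.4%

Num: 1009
Denominator: 1009 + 134 + 667 + 123 + 63 + 440 = 2436
RR1 = 1009 / 2436 = 0.4142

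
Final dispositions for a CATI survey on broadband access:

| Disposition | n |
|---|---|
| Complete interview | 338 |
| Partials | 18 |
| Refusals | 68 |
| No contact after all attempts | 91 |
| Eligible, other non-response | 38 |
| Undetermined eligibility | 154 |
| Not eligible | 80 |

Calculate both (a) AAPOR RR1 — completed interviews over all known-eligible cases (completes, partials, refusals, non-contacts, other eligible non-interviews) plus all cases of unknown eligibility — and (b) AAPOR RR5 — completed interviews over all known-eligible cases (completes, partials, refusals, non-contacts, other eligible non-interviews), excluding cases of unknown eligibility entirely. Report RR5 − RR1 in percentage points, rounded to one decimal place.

Top = 338
Denom = 338 + 18 + 68 + 91 + 38 + 154 = 707
RR1 = 338 / 707 = 0.4781
Denom = 338 + 18 + 68 + 91 + 38 = 553
RR5 = 338 / 553 = 0.6112
Difference = 61.12 − 47.81 = 13.31 percentage points

13.3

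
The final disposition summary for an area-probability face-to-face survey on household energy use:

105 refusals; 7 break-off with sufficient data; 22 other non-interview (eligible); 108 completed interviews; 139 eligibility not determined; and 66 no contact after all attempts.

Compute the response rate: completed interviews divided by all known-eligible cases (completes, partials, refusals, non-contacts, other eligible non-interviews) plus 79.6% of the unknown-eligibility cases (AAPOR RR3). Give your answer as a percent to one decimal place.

25.8%

Numerator → 108
Eligible (known) → 108 + 7 + 105 + 66 + 22 = 308
e × U → 0.7960 × 139 = 110.64
Denominator → 308 + 110.64 = 418.64
RR3 = 108 / 418.64 = 0.2580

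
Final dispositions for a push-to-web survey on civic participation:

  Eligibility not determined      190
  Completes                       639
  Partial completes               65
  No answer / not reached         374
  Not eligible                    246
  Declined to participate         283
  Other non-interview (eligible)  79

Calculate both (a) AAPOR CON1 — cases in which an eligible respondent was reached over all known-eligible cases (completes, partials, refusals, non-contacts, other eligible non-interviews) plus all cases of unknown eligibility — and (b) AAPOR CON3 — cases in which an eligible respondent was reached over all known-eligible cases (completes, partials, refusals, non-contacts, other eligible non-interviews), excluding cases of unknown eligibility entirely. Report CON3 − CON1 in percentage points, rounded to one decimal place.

8.6

Top = 639 + 65 + 283 + 79 = 1066
Base = 639 + 65 + 283 + 374 + 79 + 190 = 1630
CON1 = 1066 / 1630 = 0.6540
Base = 639 + 65 + 283 + 374 + 79 = 1440
CON3 = 1066 / 1440 = 0.7403
Difference = 74.03 − 65.40 = 8.63 percentage points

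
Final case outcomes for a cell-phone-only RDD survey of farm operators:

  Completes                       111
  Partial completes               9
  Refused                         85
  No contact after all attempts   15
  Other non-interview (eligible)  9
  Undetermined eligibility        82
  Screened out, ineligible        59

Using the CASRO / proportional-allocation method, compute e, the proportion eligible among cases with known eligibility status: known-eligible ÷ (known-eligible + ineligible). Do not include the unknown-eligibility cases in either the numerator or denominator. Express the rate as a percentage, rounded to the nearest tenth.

79.5%

Known eligible = 111 + 9 + 85 + 15 + 9 = 229
e = 229 / (229 + 59) = 229 / 288 = 0.7951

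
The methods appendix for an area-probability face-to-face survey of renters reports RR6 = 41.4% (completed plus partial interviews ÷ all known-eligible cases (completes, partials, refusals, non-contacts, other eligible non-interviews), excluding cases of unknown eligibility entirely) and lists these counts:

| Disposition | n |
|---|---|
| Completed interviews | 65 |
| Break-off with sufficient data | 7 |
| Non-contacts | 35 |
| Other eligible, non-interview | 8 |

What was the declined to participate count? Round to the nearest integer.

Numerator = 65 + 7 = 72
RR6 = 72 / D = 0.414
D = 72 / 0.414 = 173.9
Other denominator terms total 115
declined to participate = 173.9 − 115 ≈ 59

59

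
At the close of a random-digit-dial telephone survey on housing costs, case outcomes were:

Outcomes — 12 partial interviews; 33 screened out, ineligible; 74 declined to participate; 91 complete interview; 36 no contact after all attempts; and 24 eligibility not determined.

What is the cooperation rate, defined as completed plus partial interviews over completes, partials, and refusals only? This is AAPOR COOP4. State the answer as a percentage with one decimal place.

Numerator → 91 + 12 = 103
Base → 91 + 12 + 74 = 177
COOP4 = 103 / 177 = 0.5819

58.2%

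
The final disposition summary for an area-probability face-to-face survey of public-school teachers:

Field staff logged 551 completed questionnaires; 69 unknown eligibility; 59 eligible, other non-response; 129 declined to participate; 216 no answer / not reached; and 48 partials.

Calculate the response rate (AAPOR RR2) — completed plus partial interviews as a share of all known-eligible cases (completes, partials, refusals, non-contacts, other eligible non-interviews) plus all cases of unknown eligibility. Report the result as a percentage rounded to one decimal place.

Num: 551 + 48 = 599
Denom: 551 + 48 + 129 + 216 + 59 + 69 = 1072
RR2 = 599 / 1072 = 0.5588

55.9%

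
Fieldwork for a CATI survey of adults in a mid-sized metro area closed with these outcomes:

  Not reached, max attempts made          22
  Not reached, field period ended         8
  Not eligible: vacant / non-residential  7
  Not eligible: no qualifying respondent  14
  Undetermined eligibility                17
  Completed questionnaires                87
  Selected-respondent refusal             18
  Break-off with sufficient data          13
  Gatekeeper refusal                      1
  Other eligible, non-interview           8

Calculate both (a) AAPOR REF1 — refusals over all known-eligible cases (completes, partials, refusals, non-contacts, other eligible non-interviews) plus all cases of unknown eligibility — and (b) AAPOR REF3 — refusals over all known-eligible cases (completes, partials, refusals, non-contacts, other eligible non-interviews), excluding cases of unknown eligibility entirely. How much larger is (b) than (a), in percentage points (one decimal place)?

1.2

Refusals = 1 + 18 = 19
Non-contacts = 8 + 22 = 30
Not eligible = 14 + 7 = 21
Numerator = 19
Denom = 87 + 13 + 19 + 30 + 8 + 17 = 174
REF1 = 19 / 174 = 0.1092
Denom = 87 + 13 + 19 + 30 + 8 = 157
REF3 = 19 / 157 = 0.1210
Difference = 12.10 − 10.92 = 1.18 percentage points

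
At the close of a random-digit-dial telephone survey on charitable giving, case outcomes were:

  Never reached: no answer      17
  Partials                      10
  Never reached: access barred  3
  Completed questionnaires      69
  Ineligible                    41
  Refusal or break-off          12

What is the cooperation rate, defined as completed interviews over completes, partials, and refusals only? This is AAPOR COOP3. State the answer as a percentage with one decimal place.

75.8%

No contact after all attempts = 17 + 3 = 20
Top → 69
Base → 69 + 10 + 12 = 91
COOP3 = 69 / 91 = 0.7582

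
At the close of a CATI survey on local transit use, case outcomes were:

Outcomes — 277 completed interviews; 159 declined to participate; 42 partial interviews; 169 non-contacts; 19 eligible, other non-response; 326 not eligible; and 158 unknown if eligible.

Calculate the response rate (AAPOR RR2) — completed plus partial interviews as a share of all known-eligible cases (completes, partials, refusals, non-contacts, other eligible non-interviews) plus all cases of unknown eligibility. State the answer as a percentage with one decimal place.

Num = 277 + 42 = 319
Base = 277 + 42 + 159 + 169 + 19 + 158 = 824
RR2 = 319 / 824 = 0.3871

38.7%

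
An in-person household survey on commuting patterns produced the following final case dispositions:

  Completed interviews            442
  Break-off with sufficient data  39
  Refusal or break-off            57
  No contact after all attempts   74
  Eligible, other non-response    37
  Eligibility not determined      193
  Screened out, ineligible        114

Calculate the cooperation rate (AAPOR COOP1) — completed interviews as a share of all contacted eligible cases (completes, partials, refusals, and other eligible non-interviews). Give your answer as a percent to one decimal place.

Numerator = 442
Denom = 442 + 39 + 57 + 37 = 575
COOP1 = 442 / 575 = 0.7687

76.9%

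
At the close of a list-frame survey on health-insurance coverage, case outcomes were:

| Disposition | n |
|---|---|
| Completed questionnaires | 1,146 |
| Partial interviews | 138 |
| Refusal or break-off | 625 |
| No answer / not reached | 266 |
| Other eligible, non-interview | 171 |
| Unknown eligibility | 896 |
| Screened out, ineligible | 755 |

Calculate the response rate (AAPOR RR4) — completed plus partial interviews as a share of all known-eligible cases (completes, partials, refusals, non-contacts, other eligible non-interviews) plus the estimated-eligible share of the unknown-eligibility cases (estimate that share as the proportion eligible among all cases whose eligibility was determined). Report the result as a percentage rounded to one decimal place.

Numerator: 1146 + 138 = 1284
Determined eligible: 1146 + 138 + 625 + 266 + 171 = 2346
e = 2346 / (2346 + 755) = 2346 / 3101 = 0.7565
e × U: 0.7565 × 896 = 677.82
Base: 2346 + 677.82 = 3023.82
RR4 = 1284 / 3023.82 = 0.4246

42.5%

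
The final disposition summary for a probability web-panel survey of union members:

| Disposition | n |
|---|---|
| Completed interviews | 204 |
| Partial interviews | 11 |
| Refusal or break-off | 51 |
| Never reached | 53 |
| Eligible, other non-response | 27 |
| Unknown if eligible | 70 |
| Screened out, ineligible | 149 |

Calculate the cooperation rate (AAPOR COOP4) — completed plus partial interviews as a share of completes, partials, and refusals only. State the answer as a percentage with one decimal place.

80.8%

Num: 204 + 11 = 215
Denom: 204 + 11 + 51 = 266
COOP4 = 215 / 266 = 0.8083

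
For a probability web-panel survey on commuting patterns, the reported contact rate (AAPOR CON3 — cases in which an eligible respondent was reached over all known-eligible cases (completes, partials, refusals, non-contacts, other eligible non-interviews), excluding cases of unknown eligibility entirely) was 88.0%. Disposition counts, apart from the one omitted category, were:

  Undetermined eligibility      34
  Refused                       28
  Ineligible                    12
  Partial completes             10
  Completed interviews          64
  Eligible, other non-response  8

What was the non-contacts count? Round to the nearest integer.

15

Numerator: 64 + 10 + 28 + 8 = 110
CON3 = 110 / D = 0.880
D = 110 / 0.880 = 125.0
Rest of base = 110
non-contacts = 125.0 − 110 ≈ 15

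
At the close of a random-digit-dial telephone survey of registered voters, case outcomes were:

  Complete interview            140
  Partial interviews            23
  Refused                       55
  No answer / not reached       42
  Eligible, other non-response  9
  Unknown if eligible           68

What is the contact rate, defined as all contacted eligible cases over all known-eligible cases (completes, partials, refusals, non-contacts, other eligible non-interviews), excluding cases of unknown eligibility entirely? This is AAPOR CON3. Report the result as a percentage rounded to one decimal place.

Numerator = 140 + 23 + 55 + 9 = 227
Denominator = 140 + 23 + 55 + 42 + 9 = 269
CON3 = 227 / 269 = 0.8439

84.4%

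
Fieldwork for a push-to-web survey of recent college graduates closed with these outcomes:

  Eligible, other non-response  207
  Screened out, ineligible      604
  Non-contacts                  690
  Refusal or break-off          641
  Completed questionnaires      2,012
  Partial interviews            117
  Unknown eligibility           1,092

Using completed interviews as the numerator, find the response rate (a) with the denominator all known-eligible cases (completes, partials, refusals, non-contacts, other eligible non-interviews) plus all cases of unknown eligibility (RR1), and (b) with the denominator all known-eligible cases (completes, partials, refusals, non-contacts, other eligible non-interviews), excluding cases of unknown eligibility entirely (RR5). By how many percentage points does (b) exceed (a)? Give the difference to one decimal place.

Numerator: 2012
Denom: 2012 + 117 + 641 + 690 + 207 + 1092 = 4759
RR1 = 2012 / 4759 = 0.4228
Denom: 2012 + 117 + 641 + 690 + 207 = 3667
RR5 = 2012 / 3667 = 0.5487
Difference = 54.87 − 42.28 = 12.59 percentage points

12.6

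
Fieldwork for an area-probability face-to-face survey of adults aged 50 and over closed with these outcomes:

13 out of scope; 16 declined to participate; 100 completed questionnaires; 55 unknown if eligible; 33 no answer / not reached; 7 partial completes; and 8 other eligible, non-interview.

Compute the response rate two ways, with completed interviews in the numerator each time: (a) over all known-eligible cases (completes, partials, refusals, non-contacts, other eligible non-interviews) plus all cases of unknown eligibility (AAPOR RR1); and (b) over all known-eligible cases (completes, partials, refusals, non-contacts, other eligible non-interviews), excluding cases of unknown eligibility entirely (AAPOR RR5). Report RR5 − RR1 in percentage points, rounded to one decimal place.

15.3

Num → 100
Denominator → 100 + 7 + 16 + 33 + 8 + 55 = 219
RR1 = 100 / 219 = 0.4566
Denominator → 100 + 7 + 16 + 33 + 8 = 164
RR5 = 100 / 164 = 0.6098
Difference = 60.98 − 45.66 = 15.32 percentage points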